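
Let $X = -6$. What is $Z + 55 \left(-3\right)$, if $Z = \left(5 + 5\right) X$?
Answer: $-225$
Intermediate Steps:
$Z = -60$ ($Z = \left(5 + 5\right) \left(-6\right) = 10 \left(-6\right) = -60$)
$Z + 55 \left(-3\right) = -60 + 55 \left(-3\right) = -60 - 165 = -225$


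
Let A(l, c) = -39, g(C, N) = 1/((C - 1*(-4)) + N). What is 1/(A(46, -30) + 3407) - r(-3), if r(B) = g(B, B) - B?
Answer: -8419/3368 ≈ -2.4997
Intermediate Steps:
g(C, N) = 1/(4 + C + N) (g(C, N) = 1/((C + 4) + N) = 1/((4 + C) + N) = 1/(4 + C + N))
r(B) = 1/(4 + 2*B) - B (r(B) = 1/(4 + B + B) - B = 1/(4 + 2*B) - B)
1/(A(46, -30) + 3407) - r(-3) = 1/(-39 + 3407) - (½ - 1*(-3)*(2 - 3))/(2 - 3) = 1/3368 - (½ - 1*(-3)*(-1))/(-1) = 1/3368 - (-1)*(½ - 3) = 1/3368 - (-1)*(-5)/2 = 1/3368 - 1*5/2 = 1/3368 - 5/2 = -8419/3368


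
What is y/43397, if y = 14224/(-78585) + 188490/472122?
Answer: 449834629/89450155263105 ≈ 5.0289e-6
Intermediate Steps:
y = 449834629/2061205965 (y = 14224*(-1/78585) + 188490*(1/472122) = -14224/78585 + 31415/78687 = 449834629/2061205965 ≈ 0.21824)
y/43397 = (449834629/2061205965)/43397 = (449834629/2061205965)*(1/43397) = 449834629/89450155263105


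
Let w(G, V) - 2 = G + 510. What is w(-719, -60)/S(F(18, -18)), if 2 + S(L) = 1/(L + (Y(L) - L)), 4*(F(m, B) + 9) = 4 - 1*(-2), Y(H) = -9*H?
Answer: 27945/268 ≈ 104.27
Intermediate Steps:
w(G, V) = 512 + G (w(G, V) = 2 + (G + 510) = 2 + (510 + G) = 512 + G)
F(m, B) = -15/2 (F(m, B) = -9 + (4 - 1*(-2))/4 = -9 + (4 + 2)/4 = -9 + (¼)*6 = -9 + 3/2 = -15/2)
S(L) = -2 - 1/(9*L) (S(L) = -2 + 1/(L + (-9*L - L)) = -2 + 1/(L - 10*L) = -2 + 1/(-9*L) = -2 - 1/(9*L))
w(-719, -60)/S(F(18, -18)) = (512 - 719)/(-2 - 1/(9*(-15/2))) = -207/(-2 - ⅑*(-2/15)) = -207/(-2 + 2/135) = -207/(-268/135) = -207*(-135/268) = 27945/268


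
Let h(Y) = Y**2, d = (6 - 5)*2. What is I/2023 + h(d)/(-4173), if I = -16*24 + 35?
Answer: -1464469/8441979 ≈ -0.17347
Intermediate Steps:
I = -349 (I = -384 + 35 = -349)
d = 2 (d = 1*2 = 2)
I/2023 + h(d)/(-4173) = -349/2023 + 2**2/(-4173) = -349*1/2023 + 4*(-1/4173) = -349/2023 - 4/4173 = -1464469/8441979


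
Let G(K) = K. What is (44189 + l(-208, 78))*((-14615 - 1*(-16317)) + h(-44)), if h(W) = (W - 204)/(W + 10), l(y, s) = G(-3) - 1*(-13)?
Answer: 1284334542/17 ≈ 7.5549e+7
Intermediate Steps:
l(y, s) = 10 (l(y, s) = -3 - 1*(-13) = -3 + 13 = 10)
h(W) = (-204 + W)/(10 + W)
(44189 + l(-208, 78))*((-14615 - 1*(-16317)) + h(-44)) = (44189 + 10)*((-14615 - 1*(-16317)) + (-204 - 44)/(10 - 44)) = 44199*((-14615 + 16317) - 248/(-34)) = 44199*(1702 - 1/34*(-248)) = 44199*(1702 + 124/17) = 44199*(29058/17) = 1284334542/17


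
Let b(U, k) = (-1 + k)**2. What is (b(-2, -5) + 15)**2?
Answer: 2601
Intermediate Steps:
(b(-2, -5) + 15)**2 = ((-1 - 5)**2 + 15)**2 = ((-6)**2 + 15)**2 = (36 + 15)**2 = 51**2 = 2601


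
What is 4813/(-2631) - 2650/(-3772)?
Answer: -5591243/4962066 ≈ -1.1268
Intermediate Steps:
4813/(-2631) - 2650/(-3772) = 4813*(-1/2631) - 2650*(-1/3772) = -4813/2631 + 1325/1886 = -5591243/4962066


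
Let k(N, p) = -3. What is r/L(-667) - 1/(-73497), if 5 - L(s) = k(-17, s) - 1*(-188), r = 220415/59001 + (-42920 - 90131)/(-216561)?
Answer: -226828655308079/9390943617868170 ≈ -0.024154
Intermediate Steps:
r = 18527811622/4259105187 (r = 220415*(1/59001) - 133051*(-1/216561) = 220415/59001 + 133051/216561 = 18527811622/4259105187 ≈ 4.3502)
L(s) = -180 (L(s) = 5 - (-3 - 1*(-188)) = 5 - (-3 + 188) = 5 - 1*185 = 5 - 185 = -180)
r/L(-667) - 1/(-73497) = (18527811622/4259105187)/(-180) - 1/(-73497) = (18527811622/4259105187)*(-1/180) - 1*(-1/73497) = -9263905811/383319466830 + 1/73497 = -226828655308079/9390943617868170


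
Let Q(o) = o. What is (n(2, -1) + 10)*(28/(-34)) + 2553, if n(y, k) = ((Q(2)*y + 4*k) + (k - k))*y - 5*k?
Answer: 43191/17 ≈ 2540.6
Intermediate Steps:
n(y, k) = -5*k + y*(2*y + 4*k) (n(y, k) = ((2*y + 4*k) + (k - k))*y - 5*k = ((2*y + 4*k) + 0)*y - 5*k = (2*y + 4*k)*y - 5*k = y*(2*y + 4*k) - 5*k = -5*k + y*(2*y + 4*k))
(n(2, -1) + 10)*(28/(-34)) + 2553 = ((-5*(-1) + 2*2**2 + 4*(-1)*2) + 10)*(28/(-34)) + 2553 = ((5 + 2*4 - 8) + 10)*(28*(-1/34)) + 2553 = ((5 + 8 - 8) + 10)*(-14/17) + 2553 = (5 + 10)*(-14/17) + 2553 = 15*(-14/17) + 2553 = -210/17 + 2553 = 43191/17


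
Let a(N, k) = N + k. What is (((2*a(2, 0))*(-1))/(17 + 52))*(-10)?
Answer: 40/69 ≈ 0.57971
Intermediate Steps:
(((2*a(2, 0))*(-1))/(17 + 52))*(-10) = (((2*(2 + 0))*(-1))/(17 + 52))*(-10) = (((2*2)*(-1))/69)*(-10) = ((4*(-1))/69)*(-10) = ((1/69)*(-4))*(-10) = -4/69*(-10) = 40/69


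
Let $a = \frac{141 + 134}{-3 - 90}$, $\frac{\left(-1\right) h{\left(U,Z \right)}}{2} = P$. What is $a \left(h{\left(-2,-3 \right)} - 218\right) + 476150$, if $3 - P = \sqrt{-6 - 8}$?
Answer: $\frac{44343550}{93} - \frac{550 i \sqrt{14}}{93} \approx 4.7681 \cdot 10^{5} - 22.128 i$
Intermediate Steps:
$P = 3 - i \sqrt{14}$ ($P = 3 - \sqrt{-6 - 8} = 3 - \sqrt{-14} = 3 - i \sqrt{14} \approx 3.0 - 3.7417 i$)
$h{\left(U,Z \right)} = -6 + 2 i \sqrt{14}$ ($h{\left(U,Z \right)} = - 2 \left(3 - i \sqrt{14}\right) = -6 + 2 i \sqrt{14}$)
$a = - \frac{275}{93}$ ($a = \frac{275}{-93} = 275 \left(- \frac{1}{93}\right) = - \frac{275}{93} \approx -2.957$)
$a \left(h{\left(-2,-3 \right)} - 218\right) + 476150 = - \frac{275 \left(\left(-6 + 2 i \sqrt{14}\right) - 218\right)}{93} + 476150 = - \frac{275 \left(-224 + 2 i \sqrt{14}\right)}{93} + 476150 = \left(\frac{61600}{93} - \frac{550 i \sqrt{14}}{93}\right) + 476150 = \frac{44343550}{93} - \frac{550 i \sqrt{14}}{93}$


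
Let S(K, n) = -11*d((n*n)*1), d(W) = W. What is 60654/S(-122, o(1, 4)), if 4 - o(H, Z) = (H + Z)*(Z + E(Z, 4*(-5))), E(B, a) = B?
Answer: -919/216 ≈ -4.2546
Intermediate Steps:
o(H, Z) = 4 - 2*Z*(H + Z) (o(H, Z) = 4 - (H + Z)*(Z + Z) = 4 - (H + Z)*2*Z = 4 - 2*Z*(H + Z))
S(K, n) = -11*n**2 (S(K, n) = -11*n*n = -11*n**2)
60654/S(-122, o(1, 4)) = 60654/((-11*(4 - 2*4**2 - 2*1*4)**2)) = 60654/((-11*(4 - 2*16 - 8)**2)) = 60654/((-11*(4 - 32 - 8)**2)) = 60654/((-11*(-36)**2)) = 60654/((-11*1296)) = 60654/(-14256) = 60654*(-1/14256) = -919/216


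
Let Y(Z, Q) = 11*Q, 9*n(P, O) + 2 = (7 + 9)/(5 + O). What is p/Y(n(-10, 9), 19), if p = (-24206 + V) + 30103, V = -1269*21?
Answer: -20752/209 ≈ -99.292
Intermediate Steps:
n(P, O) = -2/9 + 16/(9*(5 + O)) (n(P, O) = -2/9 + ((7 + 9)/(5 + O))/9 = -2/9 + (16/(5 + O))/9 = -2/9 + 16/(9*(5 + O)))
V = -26649
p = -20752 (p = (-24206 - 26649) + 30103 = -50855 + 30103 = -20752)
p/Y(n(-10, 9), 19) = -20752/(11*19) = -20752/209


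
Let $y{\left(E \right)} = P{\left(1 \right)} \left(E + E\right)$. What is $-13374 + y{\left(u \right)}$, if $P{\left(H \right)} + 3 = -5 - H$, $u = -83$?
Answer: $-11880$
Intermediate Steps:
$P{\left(H \right)} = -8 - H$ ($P{\left(H \right)} = -3 - \left(5 + H\right) = -8 - H$)
$y{\left(E \right)} = - 18 E$ ($y{\left(E \right)} = \left(-8 - 1\right) \left(E + E\right) = \left(-8 - 1\right) 2 E = - 9 \cdot 2 E = - 18 E$)
$-13374 + y{\left(u \right)} = -13374 - -1494 = -13374 + 1494 = -11880$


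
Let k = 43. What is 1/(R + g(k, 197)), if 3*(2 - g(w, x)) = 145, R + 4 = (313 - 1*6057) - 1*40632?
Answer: -3/139279 ≈ -2.1540e-5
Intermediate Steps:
R = -46380 (R = -4 + ((313 - 1*6057) - 1*40632) = -4 + ((313 - 6057) - 40632) = -4 + (-5744 - 40632) = -4 - 46376 = -46380)
g(w, x) = -139/3 (g(w, x) = 2 - ⅓*145 = 2 - 145/3 = -139/3)
1/(R + g(k, 197)) = 1/(-46380 - 139/3) = 1/(-139279/3) = -3/139279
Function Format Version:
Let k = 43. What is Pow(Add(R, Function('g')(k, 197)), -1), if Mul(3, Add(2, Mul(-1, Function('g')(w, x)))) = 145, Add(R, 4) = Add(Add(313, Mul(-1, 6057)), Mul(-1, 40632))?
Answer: Rational(-3, 139279) ≈ -2.1540e-5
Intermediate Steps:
R = -46380 (R = Add(-4, Add(Add(313, Mul(-1, 6057)), Mul(-1, 40632))) = Add(-4, Add(Add(313, -6057), -40632)) = Add(-4, Add(-5744, -40632)) = Add(-4, -46376) = -46380)
Function('g')(w, x) = Rational(-139, 3) (Function('g')(w, x) = Add(2, Mul(Rational(-1, 3), 145)) = Add(2, Rational(-145, 3)) = Rational(-139, 3))
Pow(Add(R, Function('g')(k, 197)), -1) = Pow(Add(-46380, Rational(-139, 3)), -1) = Pow(Rational(-139279, 3), -1) = Rational(-3, 139279)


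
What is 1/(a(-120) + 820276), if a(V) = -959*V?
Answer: 1/935356 ≈ 1.0691e-6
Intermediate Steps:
1/(a(-120) + 820276) = 1/(-959*(-120) + 820276) = 1/(115080 + 820276) = 1/935356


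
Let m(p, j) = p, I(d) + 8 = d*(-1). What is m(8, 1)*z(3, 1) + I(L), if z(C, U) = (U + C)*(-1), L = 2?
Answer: -42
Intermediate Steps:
z(C, U) = -C - U (z(C, U) = (C + U)*(-1) = -C - U)
I(d) = -8 - d (I(d) = -8 + d*(-1) = -8 - d)
m(8, 1)*z(3, 1) + I(L) = 8*(-1*3 - 1*1) + (-8 - 1*2) = 8*(-3 - 1) + (-8 - 2) = 8*(-4) - 10 = -32 - 10 = -42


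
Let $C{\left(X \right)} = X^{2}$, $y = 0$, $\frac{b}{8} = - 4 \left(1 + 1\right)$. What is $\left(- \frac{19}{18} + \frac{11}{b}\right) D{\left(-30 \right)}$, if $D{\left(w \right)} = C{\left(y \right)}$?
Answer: $0$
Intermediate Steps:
$b = -64$ ($b = 8 \left(- 4 \left(1 + 1\right)\right) = 8 \left(\left(-4\right) 2\right) = 8 \left(-8\right) = -64$)
$D{\left(w \right)} = 0$ ($D{\left(w \right)} = 0^{2} = 0$)
$\left(- \frac{19}{18} + \frac{11}{b}\right) D{\left(-30 \right)} = \left(- \frac{19}{18} + \frac{11}{-64}\right) 0 = \left(\left(-19\right) \frac{1}{18} + 11 \left(- \frac{1}{64}\right)\right) 0 = \left(- \frac{19}{18} - \frac{11}{64}\right) 0 = \left(- \frac{707}{576}\right) 0 = 0$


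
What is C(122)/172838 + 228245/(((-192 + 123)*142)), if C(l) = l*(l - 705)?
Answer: -20073150929/846733362 ≈ -23.707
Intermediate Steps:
C(l) = l*(-705 + l)
C(122)/172838 + 228245/(((-192 + 123)*142)) = (122*(-705 + 122))/172838 + 228245/(((-192 + 123)*142)) = (122*(-583))*(1/172838) + 228245/((-69*142)) = -71126*1/172838 + 228245/(-9798) = -35563/86419 + 228245*(-1/9798) = -35563/86419 - 228245/9798 = -20073150929/846733362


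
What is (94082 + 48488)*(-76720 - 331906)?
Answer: -58257808820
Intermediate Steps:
(94082 + 48488)*(-76720 - 331906) = 142570*(-408626) = -58257808820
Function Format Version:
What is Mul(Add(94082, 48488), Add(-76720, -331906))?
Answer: -58257808820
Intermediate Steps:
Mul(Add(94082, 48488), Add(-76720, -331906)) = Mul(142570, -408626) = -58257808820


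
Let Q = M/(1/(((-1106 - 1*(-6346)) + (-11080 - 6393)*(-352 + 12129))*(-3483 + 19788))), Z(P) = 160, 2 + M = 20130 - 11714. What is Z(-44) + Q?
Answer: -28230229169445710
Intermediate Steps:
M = 8414 (M = -2 + (20130 - 11714) = -2 + 8416 = 8414)
Q = -28230229169445870 (Q = 8414/(1/(((-1106 - 1*(-6346)) + (-11080 - 6393)*(-352 + 12129))*(-3483 + 19788))) = 8414/(1/(((-1106 + 6346) - 17473*11777)*16305)) = 8414/(1/((5240 - 205779521)*16305)) = 8414/(1/(-205774281*16305)) = 8414/(1/(-3355149651705)) = 8414/(-1/3355149651705) = 8414*(-3355149651705) = -28230229169445870)
Z(-44) + Q = 160 - 28230229169445870 = -28230229169445710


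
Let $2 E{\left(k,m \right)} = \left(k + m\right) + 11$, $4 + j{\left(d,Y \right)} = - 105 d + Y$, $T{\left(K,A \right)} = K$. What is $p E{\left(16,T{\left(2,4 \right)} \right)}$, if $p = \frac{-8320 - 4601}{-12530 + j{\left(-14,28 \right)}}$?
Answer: $\frac{374709}{22072} \approx 16.977$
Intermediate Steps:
$j{\left(d,Y \right)} = -4 + Y - 105 d$ ($j{\left(d,Y \right)} = -4 + \left(- 105 d + Y\right) = -4 + \left(Y - 105 d\right) = -4 + Y - 105 d$)
$E{\left(k,m \right)} = \frac{11}{2} + \frac{k}{2} + \frac{m}{2}$ ($E{\left(k,m \right)} = \frac{\left(k + m\right) + 11}{2} = \frac{11 + k + m}{2} = \frac{11}{2} + \frac{k}{2} + \frac{m}{2}$)
$p = \frac{12921}{11036}$ ($p = \frac{-8320 - 4601}{-12530 - -1494} = - \frac{12921}{-12530 + \left(-4 + 28 + 1470\right)} = - \frac{12921}{-12530 + 1494} = - \frac{12921}{-11036} = \left(-12921\right) \left(- \frac{1}{11036}\right) = \frac{12921}{11036} \approx 1.1708$)
$p E{\left(16,T{\left(2,4 \right)} \right)} = \frac{12921 \left(\frac{11}{2} + \frac{1}{2} \cdot 16 + \frac{1}{2} \cdot 2\right)}{11036} = \frac{12921 \left(\frac{11}{2} + 8 + 1\right)}{11036} = \frac{12921}{11036} \cdot \frac{29}{2} = \frac{374709}{22072}$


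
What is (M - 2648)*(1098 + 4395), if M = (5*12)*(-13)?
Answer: -18830004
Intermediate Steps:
M = -780 (M = 60*(-13) = -780)
(M - 2648)*(1098 + 4395) = (-780 - 2648)*(1098 + 4395) = -3428*5493 = -18830004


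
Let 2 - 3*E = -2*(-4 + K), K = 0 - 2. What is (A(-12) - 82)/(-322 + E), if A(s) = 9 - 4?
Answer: 231/976 ≈ 0.23668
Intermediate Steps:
K = -2
A(s) = 5
E = -10/3 (E = ⅔ - (-2)*(-4 - 2)/3 = ⅔ - (-2)*(-6)/3 = ⅔ - ⅓*12 = ⅔ - 4 = -10/3 ≈ -3.3333)
(A(-12) - 82)/(-322 + E) = (5 - 82)/(-322 - 10/3) = -77/(-976/3) = -77*(-3/976) = 231/976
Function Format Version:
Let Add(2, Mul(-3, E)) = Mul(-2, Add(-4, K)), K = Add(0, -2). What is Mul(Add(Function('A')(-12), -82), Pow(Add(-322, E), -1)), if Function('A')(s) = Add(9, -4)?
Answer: Rational(231, 976) ≈ 0.23668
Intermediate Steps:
K = -2
Function('A')(s) = 5
E = Rational(-10, 3) (E = Add(Rational(2, 3), Mul(Rational(-1, 3), Mul(-2, Add(-4, -2)))) = Add(Rational(2, 3), Mul(Rational(-1, 3), Mul(-2, -6))) = Add(Rational(2, 3), Mul(Rational(-1, 3), 12)) = Add(Rational(2, 3), -4) = Rational(-10, 3) ≈ -3.3333)
Mul(Add(Function('A')(-12), -82), Pow(Add(-322, E), -1)) = Mul(Add(5, -82), Pow(Add(-322, Rational(-10, 3)), -1)) = Mul(-77, Pow(Rational(-976, 3), -1)) = Mul(-77, Rational(-3, 976)) = Rational(231, 976)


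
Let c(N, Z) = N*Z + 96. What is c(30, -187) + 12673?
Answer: 7159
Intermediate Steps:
c(N, Z) = 96 + N*Z
c(30, -187) + 12673 = (96 + 30*(-187)) + 12673 = (96 - 5610) + 12673 = -5514 + 12673 = 7159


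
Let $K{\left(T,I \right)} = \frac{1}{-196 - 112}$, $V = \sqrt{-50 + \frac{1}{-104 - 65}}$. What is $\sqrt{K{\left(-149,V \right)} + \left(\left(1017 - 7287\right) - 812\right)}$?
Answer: $\frac{i \sqrt{167956789}}{154} \approx 84.155 i$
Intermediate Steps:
$V = \frac{3 i \sqrt{939}}{13}$ ($V = \sqrt{-50 + \frac{1}{-169}} = \sqrt{-50 - \frac{1}{169}} = \sqrt{- \frac{8451}{169}} = \frac{3 i \sqrt{939}}{13} \approx 7.0715 i$)
$K{\left(T,I \right)} = - \frac{1}{308}$ ($K{\left(T,I \right)} = \frac{1}{-308} = - \frac{1}{308}$)
$\sqrt{K{\left(-149,V \right)} + \left(\left(1017 - 7287\right) - 812\right)} = \sqrt{- \frac{1}{308} + \left(\left(1017 - 7287\right) - 812\right)} = \sqrt{- \frac{1}{308} - 7082} = \sqrt{- \frac{2181257}{308}} = \frac{i \sqrt{167956789}}{154}$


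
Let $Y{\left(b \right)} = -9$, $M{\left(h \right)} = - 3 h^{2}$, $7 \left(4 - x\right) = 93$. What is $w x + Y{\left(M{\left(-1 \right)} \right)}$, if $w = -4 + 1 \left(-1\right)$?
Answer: $\frac{262}{7} \approx 37.429$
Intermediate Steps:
$x = - \frac{65}{7}$ ($x = 4 - \frac{93}{7} = - \frac{65}{7} \approx -9.2857$)
$w = -5$ ($w = -4 - 1 = -5$)
$w x + Y{\left(M{\left(-1 \right)} \right)} = \left(-5\right) \left(- \frac{65}{7}\right) - 9 = \frac{325}{7} - 9 = \frac{262}{7}$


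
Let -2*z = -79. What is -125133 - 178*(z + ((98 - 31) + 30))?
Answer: -149430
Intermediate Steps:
z = 79/2 (z = -½*(-79) = 79/2 ≈ 39.500)
-125133 - 178*(z + ((98 - 31) + 30)) = -125133 - 178*(79/2 + ((98 - 31) + 30)) = -125133 - 178*(79/2 + (67 + 30)) = -125133 - 178*(79/2 + 97) = -125133 - 178*273/2 = -125133 - 1*24297 = -125133 - 24297 = -149430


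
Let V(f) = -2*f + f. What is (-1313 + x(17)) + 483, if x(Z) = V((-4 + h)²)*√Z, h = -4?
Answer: -830 - 64*√17 ≈ -1093.9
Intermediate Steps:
V(f) = -f
x(Z) = -64*√Z (x(Z) = (-(-4 - 4)²)*√Z = (-1*(-8)²)*√Z = (-1*64)*√Z = -64*√Z)
(-1313 + x(17)) + 483 = (-1313 - 64*√17) + 483 = -830 - 64*√17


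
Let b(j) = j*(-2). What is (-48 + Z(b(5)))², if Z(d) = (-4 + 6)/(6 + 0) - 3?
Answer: 23104/9 ≈ 2567.1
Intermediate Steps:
b(j) = -2*j
Z(d) = -8/3 (Z(d) = 2/6 - 3 = 2*(⅙) - 3 = ⅓ - 3 = -8/3)
(-48 + Z(b(5)))² = (-48 - 8/3)² = (-152/3)² = 23104/9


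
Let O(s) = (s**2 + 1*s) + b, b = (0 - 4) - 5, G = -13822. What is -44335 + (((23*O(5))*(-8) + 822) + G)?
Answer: -61199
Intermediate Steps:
b = -9 (b = -4 - 5 = -9)
O(s) = -9 + s + s**2 (O(s) = (s**2 + 1*s) - 9 = (s**2 + s) - 9 = (s + s**2) - 9 = -9 + s + s**2)
-44335 + (((23*O(5))*(-8) + 822) + G) = -44335 + (((23*(-9 + 5 + 5**2))*(-8) + 822) - 13822) = -44335 + (((23*(-9 + 5 + 25))*(-8) + 822) - 13822) = -44335 + (((23*21)*(-8) + 822) - 13822) = -44335 + ((483*(-8) + 822) - 13822) = -44335 + ((-3864 + 822) - 13822) = -44335 + (-3042 - 13822) = -44335 - 16864 = -61199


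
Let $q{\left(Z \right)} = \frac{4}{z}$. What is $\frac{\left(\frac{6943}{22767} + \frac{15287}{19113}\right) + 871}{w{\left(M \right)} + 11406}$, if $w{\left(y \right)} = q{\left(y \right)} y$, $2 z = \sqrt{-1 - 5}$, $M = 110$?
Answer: $\frac{721415470865229}{9444539632911226} + \frac{4638243134910 i \sqrt{6}}{4722269816455613} \approx 0.076384 + 0.0024059 i$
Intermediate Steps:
$z = \frac{i \sqrt{6}}{2}$ ($z = \frac{\sqrt{-1 - 5}}{2} = \frac{\sqrt{-6}}{2} = \frac{i \sqrt{6}}{2} \approx 1.2247 i$)
$q{\left(Z \right)} = - \frac{4 i \sqrt{6}}{3}$ ($q{\left(Z \right)} = \frac{4}{\frac{1}{2} i \sqrt{6}} = 4 \left(- \frac{i \sqrt{6}}{3}\right) = - \frac{4 i \sqrt{6}}{3}$)
$w{\left(y \right)} = - \frac{4 i y \sqrt{6}}{3}$ ($w{\left(y \right)} = - \frac{4 i \sqrt{6}}{3} y = - \frac{4 i y \sqrt{6}}{3}$)
$\frac{\left(\frac{6943}{22767} + \frac{15287}{19113}\right) + 871}{w{\left(M \right)} + 11406} = \frac{\left(\frac{6943}{22767} + \frac{15287}{19113}\right) + 871}{\left(- \frac{4}{3}\right) i 110 \sqrt{6} + 11406} = \frac{\left(6943 \cdot \frac{1}{22767} + 15287 \cdot \frac{1}{19113}\right) + 871}{- \frac{440 i \sqrt{6}}{3} + 11406} = \frac{\left(\frac{6943}{22767} + \frac{15287}{19113}\right) + 871}{11406 - \frac{440 i \sqrt{6}}{3}} = \frac{\frac{53415632}{48349519} + 871}{11406 - \frac{440 i \sqrt{6}}{3}} = \frac{42165846681}{48349519 \left(11406 - \frac{440 i \sqrt{6}}{3}\right)}$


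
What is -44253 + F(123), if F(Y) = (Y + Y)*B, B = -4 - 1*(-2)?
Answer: -44745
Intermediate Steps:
B = -2 (B = -4 + 2 = -2)
F(Y) = -4*Y (F(Y) = (Y + Y)*(-2) = (2*Y)*(-2) = -4*Y)
-44253 + F(123) = -44253 - 4*123 = -44253 - 492 = -44745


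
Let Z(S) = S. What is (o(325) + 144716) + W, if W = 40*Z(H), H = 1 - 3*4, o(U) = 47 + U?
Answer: 144648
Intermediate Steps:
H = -11 (H = 1 - 12 = -11)
W = -440 (W = 40*(-11) = -440)
(o(325) + 144716) + W = ((47 + 325) + 144716) - 440 = (372 + 144716) - 440 = 145088 - 440 = 144648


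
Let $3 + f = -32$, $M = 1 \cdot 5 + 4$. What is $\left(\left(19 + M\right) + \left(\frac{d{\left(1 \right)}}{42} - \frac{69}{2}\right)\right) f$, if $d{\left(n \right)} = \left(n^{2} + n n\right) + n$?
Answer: $225$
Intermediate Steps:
$d{\left(n \right)} = n + 2 n^{2}$ ($d{\left(n \right)} = \left(n^{2} + n^{2}\right) + n = 2 n^{2} + n = n + 2 n^{2}$)
$M = 9$ ($M = 5 + 4 = 9$)
$f = -35$ ($f = -3 - 32 = -35$)
$\left(\left(19 + M\right) + \left(\frac{d{\left(1 \right)}}{42} - \frac{69}{2}\right)\right) f = \left(\left(19 + 9\right) - \left(\frac{69}{2} - \frac{1 \left(1 + 2 \cdot 1\right)}{42}\right)\right) \left(-35\right) = \left(28 - \left(\frac{69}{2} - 1 \left(1 + 2\right) \frac{1}{42}\right)\right) \left(-35\right) = \left(28 - \left(\frac{69}{2} - 1 \cdot 3 \cdot \frac{1}{42}\right)\right) \left(-35\right) = \left(28 + \left(3 \cdot \frac{1}{42} - \frac{69}{2}\right)\right) \left(-35\right) = \left(28 + \left(\frac{1}{14} - \frac{69}{2}\right)\right) \left(-35\right) = \left(28 - \frac{241}{7}\right) \left(-35\right) = \left(- \frac{45}{7}\right) \left(-35\right) = 225$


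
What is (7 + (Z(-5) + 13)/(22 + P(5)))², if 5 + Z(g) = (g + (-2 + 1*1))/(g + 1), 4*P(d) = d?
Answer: 474721/8649 ≈ 54.887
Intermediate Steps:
P(d) = d/4
Z(g) = -5 + (-1 + g)/(1 + g) (Z(g) = -5 + (g + (-2 + 1*1))/(g + 1) = -5 + (g + (-2 + 1))/(1 + g) = -5 + (g - 1)/(1 + g) = -5 + (-1 + g)/(1 + g))
(7 + (Z(-5) + 13)/(22 + P(5)))² = (7 + (2*(-3 - 2*(-5))/(1 - 5) + 13)/(22 + (¼)*5))² = (7 + (2*(-3 + 10)/(-4) + 13)/(22 + 5/4))² = (7 + (2*(-¼)*7 + 13)/(93/4))² = (7 + (-7/2 + 13)*(4/93))² = (7 + (19/2)*(4/93))² = (7 + 38/93)² = (689/93)² = 474721/8649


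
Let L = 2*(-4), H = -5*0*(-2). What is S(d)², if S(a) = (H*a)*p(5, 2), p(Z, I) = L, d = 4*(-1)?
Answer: 0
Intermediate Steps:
d = -4
H = 0 (H = 0*(-2) = 0)
L = -8
p(Z, I) = -8
S(a) = 0 (S(a) = (0*a)*(-8) = 0*(-8) = 0)
S(d)² = 0² = 0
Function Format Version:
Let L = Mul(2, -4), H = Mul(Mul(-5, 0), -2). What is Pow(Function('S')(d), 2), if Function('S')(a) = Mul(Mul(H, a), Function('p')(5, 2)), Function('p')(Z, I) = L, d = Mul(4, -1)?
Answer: 0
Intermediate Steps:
d = -4
H = 0 (H = Mul(0, -2) = 0)
L = -8
Function('p')(Z, I) = -8
Function('S')(a) = 0 (Function('S')(a) = Mul(Mul(0, a), -8) = Mul(0, -8) = 0)
Pow(Function('S')(d), 2) = Pow(0, 2) = 0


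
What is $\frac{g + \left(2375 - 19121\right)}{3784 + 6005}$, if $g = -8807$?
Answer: $- \frac{25553}{9789} \approx -2.6104$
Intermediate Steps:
$\frac{g + \left(2375 - 19121\right)}{3784 + 6005} = \frac{-8807 + \left(2375 - 19121\right)}{3784 + 6005} = \frac{-8807 - 16746}{9789} = \left(-25553\right) \frac{1}{9789} = - \frac{25553}{9789}$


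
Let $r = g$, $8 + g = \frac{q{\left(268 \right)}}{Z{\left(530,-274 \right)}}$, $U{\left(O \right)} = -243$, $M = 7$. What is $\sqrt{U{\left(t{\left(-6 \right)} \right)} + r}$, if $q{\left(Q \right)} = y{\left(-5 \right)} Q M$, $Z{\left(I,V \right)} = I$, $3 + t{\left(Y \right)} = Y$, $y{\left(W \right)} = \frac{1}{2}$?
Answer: $\frac{i \sqrt{17502190}}{265} \approx 15.787 i$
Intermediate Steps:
$y{\left(W \right)} = \frac{1}{2}$
$t{\left(Y \right)} = -3 + Y$
$q{\left(Q \right)} = \frac{7 Q}{2}$ ($q{\left(Q \right)} = \frac{Q}{2} \cdot 7 = \frac{7 Q}{2}$)
$g = - \frac{1651}{265}$ ($g = -8 + \frac{\frac{7}{2} \cdot 268}{530} = -8 + 938 \cdot \frac{1}{530} = -8 + \frac{469}{265} = - \frac{1651}{265} \approx -6.2302$)
$r = - \frac{1651}{265} \approx -6.2302$
$\sqrt{U{\left(t{\left(-6 \right)} \right)} + r} = \sqrt{-243 - \frac{1651}{265}} = \sqrt{- \frac{66046}{265}} = \frac{i \sqrt{17502190}}{265}$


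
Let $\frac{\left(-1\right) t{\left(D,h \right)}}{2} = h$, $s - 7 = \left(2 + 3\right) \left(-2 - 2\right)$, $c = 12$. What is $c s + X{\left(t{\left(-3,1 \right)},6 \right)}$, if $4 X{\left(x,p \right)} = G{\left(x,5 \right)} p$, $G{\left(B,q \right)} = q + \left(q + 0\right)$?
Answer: $-141$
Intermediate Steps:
$s = -13$ ($s = 7 + \left(2 + 3\right) \left(-2 - 2\right) = 7 + 5 \left(-4\right) = 7 - 20 = -13$)
$G{\left(B,q \right)} = 2 q$ ($G{\left(B,q \right)} = q + q = 2 q$)
$t{\left(D,h \right)} = - 2 h$
$X{\left(x,p \right)} = \frac{5 p}{2}$ ($X{\left(x,p \right)} = \frac{2 \cdot 5 p}{4} = \frac{10 p}{4} = \frac{5 p}{2}$)
$c s + X{\left(t{\left(-3,1 \right)},6 \right)} = 12 \left(-13\right) + \frac{5}{2} \cdot 6 = -156 + 15 = -141$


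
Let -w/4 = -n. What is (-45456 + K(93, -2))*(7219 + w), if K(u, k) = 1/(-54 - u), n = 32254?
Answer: -910326765755/147 ≈ -6.1927e+9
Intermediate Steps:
w = 129016 (w = -(-4)*32254 = -4*(-32254) = 129016)
(-45456 + K(93, -2))*(7219 + w) = (-45456 - 1/(54 + 93))*(7219 + 129016) = (-45456 - 1/147)*136235 = -6682033/147*136235 = -910326765755/147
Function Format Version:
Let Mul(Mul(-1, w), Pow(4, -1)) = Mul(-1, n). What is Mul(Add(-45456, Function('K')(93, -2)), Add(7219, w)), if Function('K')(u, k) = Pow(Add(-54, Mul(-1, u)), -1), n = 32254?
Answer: Rational(-910326765755, 147) ≈ -6.1927e+9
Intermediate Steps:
w = 129016 (w = Mul(-4, Mul(-1, 32254)) = Mul(-4, -32254) = 129016)
Mul(Add(-45456, Function('K')(93, -2)), Add(7219, w)) = Mul(Add(-45456, Mul(-1, Pow(Add(54, 93), -1))), Add(7219, 129016)) = Mul(Add(-45456, Mul(-1, Pow(147, -1))), 136235) = Mul(Add(-45456, Mul(-1, Rational(1, 147))), 136235) = Mul(Add(-45456, Rational(-1, 147)), 136235) = Mul(Rational(-6682033, 147), 136235) = Rational(-910326765755, 147)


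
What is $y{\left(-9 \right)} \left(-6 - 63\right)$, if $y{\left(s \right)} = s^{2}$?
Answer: $-5589$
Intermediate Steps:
$y{\left(-9 \right)} \left(-6 - 63\right) = \left(-9\right)^{2} \left(-6 - 63\right) = 81 \left(-69\right) = -5589$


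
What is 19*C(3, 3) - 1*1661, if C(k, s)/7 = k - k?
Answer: -1661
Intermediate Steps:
C(k, s) = 0 (C(k, s) = 7*(k - k) = 7*0 = 0)
19*C(3, 3) - 1*1661 = 19*0 - 1*1661 = 0 - 1661 = -1661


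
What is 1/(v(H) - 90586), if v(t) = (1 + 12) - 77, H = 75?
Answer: -1/90650 ≈ -1.1031e-5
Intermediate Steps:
v(t) = -64 (v(t) = 13 - 77 = -64)
1/(v(H) - 90586) = 1/(-64 - 90586) = 1/(-90650) = -1/90650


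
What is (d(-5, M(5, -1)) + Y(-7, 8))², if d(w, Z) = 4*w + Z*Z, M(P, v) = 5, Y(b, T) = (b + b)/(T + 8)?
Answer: 1089/64 ≈ 17.016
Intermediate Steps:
Y(b, T) = 2*b/(8 + T) (Y(b, T) = (2*b)/(8 + T) = 2*b/(8 + T))
d(w, Z) = Z² + 4*w (d(w, Z) = 4*w + Z² = Z² + 4*w)
(d(-5, M(5, -1)) + Y(-7, 8))² = ((5² + 4*(-5)) + 2*(-7)/(8 + 8))² = ((25 - 20) + 2*(-7)/16)² = (5 + 2*(-7)*(1/16))² = (5 - 7/8)² = (33/8)² = 1089/64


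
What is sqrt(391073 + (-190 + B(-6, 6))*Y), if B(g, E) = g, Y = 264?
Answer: sqrt(339329) ≈ 582.52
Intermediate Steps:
sqrt(391073 + (-190 + B(-6, 6))*Y) = sqrt(391073 + (-190 - 6)*264) = sqrt(391073 - 196*264) = sqrt(391073 - 51744) = sqrt(339329)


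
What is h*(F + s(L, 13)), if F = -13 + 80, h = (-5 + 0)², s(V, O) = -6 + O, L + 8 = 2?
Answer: 1850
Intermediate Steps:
L = -6 (L = -8 + 2 = -6)
h = 25 (h = (-5)² = 25)
F = 67
h*(F + s(L, 13)) = 25*(67 + (-6 + 13)) = 25*(67 + 7) = 25*74 = 1850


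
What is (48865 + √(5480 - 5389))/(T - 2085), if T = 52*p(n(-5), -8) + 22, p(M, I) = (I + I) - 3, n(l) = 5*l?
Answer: -48865/3051 - √91/3051 ≈ -16.019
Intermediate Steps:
p(M, I) = -3 + 2*I (p(M, I) = 2*I - 3 = -3 + 2*I)
T = -966 (T = 52*(-3 + 2*(-8)) + 22 = 52*(-3 - 16) + 22 = 52*(-19) + 22 = -988 + 22 = -966)
(48865 + √(5480 - 5389))/(T - 2085) = (48865 + √(5480 - 5389))/(-966 - 2085) = (48865 + √91)/(-3051) = (48865 + √91)*(-1/3051) = -48865/3051 - √91/3051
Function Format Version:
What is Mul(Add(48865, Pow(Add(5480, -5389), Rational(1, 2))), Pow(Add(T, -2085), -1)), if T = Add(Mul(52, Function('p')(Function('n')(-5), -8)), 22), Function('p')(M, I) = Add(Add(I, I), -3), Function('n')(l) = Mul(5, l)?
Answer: Add(Rational(-48865, 3051), Mul(Rational(-1, 3051), Pow(91, Rational(1, 2)))) ≈ -16.019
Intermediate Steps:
Function('p')(M, I) = Add(-3, Mul(2, I)) (Function('p')(M, I) = Add(Mul(2, I), -3) = Add(-3, Mul(2, I)))
T = -966 (T = Add(Mul(52, Add(-3, Mul(2, -8))), 22) = Add(Mul(52, Add(-3, -16)), 22) = Add(Mul(52, -19), 22) = Add(-988, 22) = -966)
Mul(Add(48865, Pow(Add(5480, -5389), Rational(1, 2))), Pow(Add(T, -2085), -1)) = Mul(Add(48865, Pow(Add(5480, -5389), Rational(1, 2))), Pow(Add(-966, -2085), -1)) = Mul(Add(48865, Pow(91, Rational(1, 2))), Pow(-3051, -1)) = Mul(Add(48865, Pow(91, Rational(1, 2))), Rational(-1, 3051)) = Add(Rational(-48865, 3051), Mul(Rational(-1, 3051), Pow(91, Rational(1, 2))))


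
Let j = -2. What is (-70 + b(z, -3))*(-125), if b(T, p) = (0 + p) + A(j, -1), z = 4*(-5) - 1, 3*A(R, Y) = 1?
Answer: 27250/3 ≈ 9083.3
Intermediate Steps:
A(R, Y) = ⅓ (A(R, Y) = (⅓)*1 = ⅓)
z = -21 (z = -20 - 1 = -21)
b(T, p) = ⅓ + p (b(T, p) = (0 + p) + ⅓ = p + ⅓ = ⅓ + p)
(-70 + b(z, -3))*(-125) = (-70 + (⅓ - 3))*(-125) = (-70 - 8/3)*(-125) = -218/3*(-125) = 27250/3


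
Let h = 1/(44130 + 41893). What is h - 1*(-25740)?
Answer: 2214232021/86023 ≈ 25740.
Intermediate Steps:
h = 1/86023 ≈ 1.1625e-5
h - 1*(-25740) = 1/86023 - 1*(-25740) = 1/86023 + 25740 = 2214232021/86023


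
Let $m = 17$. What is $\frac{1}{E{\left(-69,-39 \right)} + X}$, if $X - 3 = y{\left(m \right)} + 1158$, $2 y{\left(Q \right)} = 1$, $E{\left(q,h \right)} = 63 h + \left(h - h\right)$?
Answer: $- \frac{2}{2591} \approx -0.0007719$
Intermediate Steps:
$E{\left(q,h \right)} = 63 h$ ($E{\left(q,h \right)} = 63 h + 0 = 63 h$)
$y{\left(Q \right)} = \frac{1}{2}$ ($y{\left(Q \right)} = \frac{1}{2} \cdot 1 = \frac{1}{2}$)
$X = \frac{2323}{2}$ ($X = 3 + \left(\frac{1}{2} + 1158\right) = 3 + \frac{2317}{2} = \frac{2323}{2} \approx 1161.5$)
$\frac{1}{E{\left(-69,-39 \right)} + X} = \frac{1}{63 \left(-39\right) + \frac{2323}{2}} = \frac{1}{-2457 + \frac{2323}{2}} = \frac{1}{- \frac{2591}{2}} = - \frac{2}{2591}$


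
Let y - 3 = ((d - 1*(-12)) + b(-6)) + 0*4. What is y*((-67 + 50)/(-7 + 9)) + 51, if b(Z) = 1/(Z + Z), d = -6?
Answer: -595/24 ≈ -24.792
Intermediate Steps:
b(Z) = 1/(2*Z)
y = 107/12 (y = 3 + (((-6 - 1*(-12)) + (½)/(-6)) + 0*4) = 3 + (((-6 + 12) + (½)*(-⅙)) + 0) = 3 + ((6 - 1/12) + 0) = 3 + (71/12 + 0) = 3 + 71/12 = 107/12 ≈ 8.9167)
y*((-67 + 50)/(-7 + 9)) + 51 = 107*((-67 + 50)/(-7 + 9))/12 + 51 = 107*(-17/2)/12 + 51 = 107*(-17*½)/12 + 51 = (107/12)*(-17/2) + 51 = -1819/24 + 51 = -595/24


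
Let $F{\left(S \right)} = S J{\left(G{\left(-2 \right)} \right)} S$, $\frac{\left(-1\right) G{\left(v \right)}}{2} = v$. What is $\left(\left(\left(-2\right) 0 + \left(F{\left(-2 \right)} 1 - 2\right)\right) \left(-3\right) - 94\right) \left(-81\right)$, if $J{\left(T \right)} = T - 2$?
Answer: $9072$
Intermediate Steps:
$G{\left(v \right)} = - 2 v$
$J{\left(T \right)} = -2 + T$
$F{\left(S \right)} = 2 S^{2}$ ($F{\left(S \right)} = S \left(-2 - -4\right) S = S \left(-2 + 4\right) S = S 2 S = 2 S S = 2 S^{2}$)
$\left(\left(\left(-2\right) 0 + \left(F{\left(-2 \right)} 1 - 2\right)\right) \left(-3\right) - 94\right) \left(-81\right) = \left(\left(\left(-2\right) 0 - \left(2 - 2 \left(-2\right)^{2} \cdot 1\right)\right) \left(-3\right) - 94\right) \left(-81\right) = \left(\left(0 - \left(2 - 2 \cdot 4 \cdot 1\right)\right) \left(-3\right) - 94\right) \left(-81\right) = \left(\left(0 + \left(8 \cdot 1 - 2\right)\right) \left(-3\right) - 94\right) \left(-81\right) = \left(\left(0 + \left(8 - 2\right)\right) \left(-3\right) - 94\right) \left(-81\right) = \left(\left(0 + 6\right) \left(-3\right) - 94\right) \left(-81\right) = \left(6 \left(-3\right) - 94\right) \left(-81\right) = \left(-18 - 94\right) \left(-81\right) = \left(-112\right) \left(-81\right) = 9072$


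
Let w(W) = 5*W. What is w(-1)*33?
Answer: -165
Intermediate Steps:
w(-1)*33 = (5*(-1))*33 = -5*33 = -165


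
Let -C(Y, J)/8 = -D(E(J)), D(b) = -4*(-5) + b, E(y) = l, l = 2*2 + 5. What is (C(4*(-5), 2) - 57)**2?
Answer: 30625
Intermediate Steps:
l = 9 (l = 4 + 5 = 9)
E(y) = 9
D(b) = 20 + b
C(Y, J) = 232 (C(Y, J) = -(-8)*(20 + 9) = -(-8)*29 = -8*(-29) = 232)
(C(4*(-5), 2) - 57)**2 = (232 - 57)**2 = 175**2 = 30625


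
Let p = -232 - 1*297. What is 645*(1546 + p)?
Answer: 655965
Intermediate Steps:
p = -529 (p = -232 - 297 = -529)
645*(1546 + p) = 645*(1546 - 529) = 645*1017 = 655965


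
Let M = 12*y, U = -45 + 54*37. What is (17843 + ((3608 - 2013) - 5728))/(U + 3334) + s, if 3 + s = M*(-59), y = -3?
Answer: 11227437/5287 ≈ 2123.6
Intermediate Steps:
U = 1953 (U = -45 + 1998 = 1953)
M = -36 (M = 12*(-3) = -36)
s = 2121 (s = -3 - 36*(-59) = -3 + 2124 = 2121)
(17843 + ((3608 - 2013) - 5728))/(U + 3334) + s = (17843 + ((3608 - 2013) - 5728))/(1953 + 3334) + 2121 = (17843 + (1595 - 5728))/5287 + 2121 = (17843 - 4133)*(1/5287) + 2121 = 13710*(1/5287) + 2121 = 13710/5287 + 2121 = 11227437/5287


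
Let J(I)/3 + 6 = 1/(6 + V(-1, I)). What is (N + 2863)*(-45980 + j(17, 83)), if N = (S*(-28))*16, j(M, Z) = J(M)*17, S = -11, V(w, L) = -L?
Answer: -3967153827/11 ≈ -3.6065e+8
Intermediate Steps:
J(I) = -18 + 3/(6 - I)
j(M, Z) = 51*(35 - 6*M)/(-6 + M) (j(M, Z) = (3*(35 - 6*M)/(-6 + M))*17 = 51*(35 - 6*M)/(-6 + M))
N = 4928 (N = -11*(-28)*16 = 308*16 = 4928)
(N + 2863)*(-45980 + j(17, 83)) = (4928 + 2863)*(-45980 + 51*(35 - 6*17)/(-6 + 17)) = 7791*(-45980 + 51*(35 - 102)/11) = 7791*(-45980 + 51*(1/11)*(-67)) = 7791*(-45980 - 3417/11) = 7791*(-509197/11) = -3967153827/11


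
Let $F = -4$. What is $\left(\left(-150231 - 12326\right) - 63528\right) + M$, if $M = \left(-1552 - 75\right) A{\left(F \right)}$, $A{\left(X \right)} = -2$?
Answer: $-222831$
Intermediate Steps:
$M = 3254$ ($M = \left(-1552 - 75\right) \left(-2\right) = \left(-1627\right) \left(-2\right) = 3254$)
$\left(\left(-150231 - 12326\right) - 63528\right) + M = \left(\left(-150231 - 12326\right) - 63528\right) + 3254 = \left(-162557 - 63528\right) + 3254 = -226085 + 3254 = -222831$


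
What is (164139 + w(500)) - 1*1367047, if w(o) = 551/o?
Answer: -601453449/500 ≈ -1.2029e+6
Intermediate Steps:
(164139 + w(500)) - 1*1367047 = (164139 + 551/500) - 1*1367047 = (164139 + 551*(1/500)) - 1367047 = (164139 + 551/500) - 1367047 = 82070051/500 - 1367047 = -601453449/500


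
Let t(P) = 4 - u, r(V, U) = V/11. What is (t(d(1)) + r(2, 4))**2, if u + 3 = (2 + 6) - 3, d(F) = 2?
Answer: 576/121 ≈ 4.7603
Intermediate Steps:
u = 2 (u = -3 + ((2 + 6) - 3) = -3 + (8 - 3) = -3 + 5 = 2)
r(V, U) = V/11 (r(V, U) = V*(1/11) = V/11)
t(P) = 2 (t(P) = 4 - 1*2 = 4 - 2 = 2)
(t(d(1)) + r(2, 4))**2 = (2 + (1/11)*2)**2 = (2 + 2/11)**2 = (24/11)**2 = 576/121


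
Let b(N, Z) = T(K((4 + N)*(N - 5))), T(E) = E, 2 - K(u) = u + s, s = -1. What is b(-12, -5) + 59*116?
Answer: 6711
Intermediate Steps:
K(u) = 3 - u (K(u) = 2 - (u - 1) = 2 - (-1 + u) = 2 + (1 - u) = 3 - u)
b(N, Z) = 3 - (-5 + N)*(4 + N) (b(N, Z) = 3 - (4 + N)*(N - 5) = 3 - (4 + N)*(-5 + N) = 3 - (-5 + N)*(4 + N))
b(-12, -5) + 59*116 = (23 - 12 - 1*(-12)**2) + 59*116 = (23 - 12 - 1*144) + 6844 = (23 - 12 - 144) + 6844 = -133 + 6844 = 6711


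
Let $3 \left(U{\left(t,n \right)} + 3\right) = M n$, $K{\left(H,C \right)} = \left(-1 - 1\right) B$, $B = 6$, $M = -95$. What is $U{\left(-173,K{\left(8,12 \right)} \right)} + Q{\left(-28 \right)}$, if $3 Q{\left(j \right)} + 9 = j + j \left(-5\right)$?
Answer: $\frac{1234}{3} \approx 411.33$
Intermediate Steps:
$K{\left(H,C \right)} = -12$ ($K{\left(H,C \right)} = \left(-1 - 1\right) 6 = \left(-2\right) 6 = -12$)
$U{\left(t,n \right)} = -3 - \frac{95 n}{3}$ ($U{\left(t,n \right)} = -3 + \frac{\left(-95\right) n}{3} = -3 - \frac{95 n}{3}$)
$Q{\left(j \right)} = -3 - \frac{4 j}{3}$ ($Q{\left(j \right)} = -3 + \frac{j + j \left(-5\right)}{3} = -3 + \frac{j - 5 j}{3} = -3 + \frac{\left(-4\right) j}{3} = -3 - \frac{4 j}{3}$)
$U{\left(-173,K{\left(8,12 \right)} \right)} + Q{\left(-28 \right)} = \left(-3 - -380\right) - - \frac{103}{3} = \left(-3 + 380\right) + \left(-3 + \frac{112}{3}\right) = 377 + \frac{103}{3} = \frac{1234}{3}$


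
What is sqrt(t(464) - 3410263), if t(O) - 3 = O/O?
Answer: I*sqrt(3410259) ≈ 1846.7*I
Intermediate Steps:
t(O) = 4 (t(O) = 3 + O/O = 3 + 1 = 4)
sqrt(t(464) - 3410263) = sqrt(4 - 3410263) = sqrt(-3410259) = I*sqrt(3410259)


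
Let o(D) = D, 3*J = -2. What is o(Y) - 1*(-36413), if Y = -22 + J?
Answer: 109171/3 ≈ 36390.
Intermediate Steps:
J = -2/3 (J = (1/3)*(-2) = -2/3 ≈ -0.66667)
Y = -68/3 (Y = -22 - 2/3 = -68/3 ≈ -22.667)
o(Y) - 1*(-36413) = -68/3 - 1*(-36413) = -68/3 + 36413 = 109171/3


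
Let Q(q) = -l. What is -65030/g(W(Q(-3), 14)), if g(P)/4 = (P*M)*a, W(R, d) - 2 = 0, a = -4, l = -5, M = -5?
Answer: -6503/16 ≈ -406.44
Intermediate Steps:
Q(q) = 5 (Q(q) = -1*(-5) = 5)
W(R, d) = 2 (W(R, d) = 2 + 0 = 2)
g(P) = 80*P (g(P) = 4*((P*(-5))*(-4)) = 4*(-5*P*(-4)) = 4*(20*P) = 80*P)
-65030/g(W(Q(-3), 14)) = -65030/(80*2) = -65030/160 = -65030*1/160 = -6503/16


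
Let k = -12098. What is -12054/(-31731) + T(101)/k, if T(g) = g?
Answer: 6791641/18280078 ≈ 0.37153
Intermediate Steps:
-12054/(-31731) + T(101)/k = -12054/(-31731) + 101/(-12098) = -12054*(-1/31731) + 101*(-1/12098) = 574/1511 - 101/12098 = 6791641/18280078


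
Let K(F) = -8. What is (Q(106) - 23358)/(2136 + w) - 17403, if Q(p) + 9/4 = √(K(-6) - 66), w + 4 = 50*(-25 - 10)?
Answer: -26685225/1528 + I*√74/382 ≈ -17464.0 + 0.022519*I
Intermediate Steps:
w = -1754 (w = -4 + 50*(-25 - 10) = -4 + 50*(-35) = -4 - 1750 = -1754)
Q(p) = -9/4 + I*√74 (Q(p) = -9/4 + √(-8 - 66) = -9/4 + √(-74) = -9/4 + I*√74)
(Q(106) - 23358)/(2136 + w) - 17403 = ((-9/4 + I*√74) - 23358)/(2136 - 1754) - 17403 = (-93441/4 + I*√74)/382 - 17403 = (-93441/4 + I*√74)*(1/382) - 17403 = (-93441/1528 + I*√74/382) - 17403 = -26685225/1528 + I*√74/382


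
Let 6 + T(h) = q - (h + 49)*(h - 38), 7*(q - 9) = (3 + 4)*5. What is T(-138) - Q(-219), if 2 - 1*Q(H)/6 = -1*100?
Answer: -16268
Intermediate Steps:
q = 14 (q = 9 + ((3 + 4)*5)/7 = 9 + (7*5)/7 = 9 + (1/7)*35 = 9 + 5 = 14)
T(h) = 8 - (-38 + h)*(49 + h) (T(h) = -6 + (14 - (h + 49)*(h - 38)) = -6 + (14 - (49 + h)*(-38 + h)) = -6 + (14 - (-38 + h)*(49 + h)) = 8 - (-38 + h)*(49 + h))
Q(H) = 612 (Q(H) = 12 - (-6)*100 = 12 - 6*(-100) = 12 + 600 = 612)
T(-138) - Q(-219) = (1870 - 1*(-138)**2 - 11*(-138)) - 1*612 = (1870 - 1*19044 + 1518) - 612 = (1870 - 19044 + 1518) - 612 = -15656 - 612 = -16268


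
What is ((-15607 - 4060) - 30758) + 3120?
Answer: -47305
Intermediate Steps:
((-15607 - 4060) - 30758) + 3120 = (-19667 - 30758) + 3120 = -50425 + 3120 = -47305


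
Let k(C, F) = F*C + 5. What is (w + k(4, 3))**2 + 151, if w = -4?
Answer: 320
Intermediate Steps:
k(C, F) = 5 + C*F (k(C, F) = C*F + 5 = 5 + C*F)
(w + k(4, 3))**2 + 151 = (-4 + (5 + 4*3))**2 + 151 = (-4 + (5 + 12))**2 + 151 = (-4 + 17)**2 + 151 = 13**2 + 151 = 169 + 151 = 320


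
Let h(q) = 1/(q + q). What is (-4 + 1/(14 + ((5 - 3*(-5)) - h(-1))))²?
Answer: 75076/4761 ≈ 15.769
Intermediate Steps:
h(q) = 1/(2*q)
(-4 + 1/(14 + ((5 - 3*(-5)) - h(-1))))² = (-4 + 1/(14 + ((5 - 3*(-5)) - 1/(2*(-1)))))² = (-4 + 1/(14 + ((5 + 15) - (-1)/2)))² = (-4 + 1/(14 + (20 - 1*(-½))))² = (-4 + 1/(14 + (20 + ½)))² = (-4 + 1/(14 + 41/2))² = (-4 + 1/(69/2))² = (-4 + 2/69)² = (-274/69)² = 75076/4761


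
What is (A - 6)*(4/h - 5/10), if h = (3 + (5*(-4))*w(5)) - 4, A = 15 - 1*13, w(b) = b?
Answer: 218/101 ≈ 2.1584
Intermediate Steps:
A = 2 (A = 15 - 13 = 2)
h = -101 (h = (3 + (5*(-4))*5) - 4 = (3 - 20*5) - 4 = (3 - 100) - 4 = -97 - 4 = -101)
(A - 6)*(4/h - 5/10) = (2 - 6)*(4/(-101) - 5/10) = -4*(4*(-1/101) - 5*⅒) = -4*(-4/101 - ½) = -4*(-109/202) = 218/101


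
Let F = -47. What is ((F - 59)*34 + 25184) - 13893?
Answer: 7687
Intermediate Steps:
((F - 59)*34 + 25184) - 13893 = ((-47 - 59)*34 + 25184) - 13893 = (-106*34 + 25184) - 13893 = (-3604 + 25184) - 13893 = 21580 - 13893 = 7687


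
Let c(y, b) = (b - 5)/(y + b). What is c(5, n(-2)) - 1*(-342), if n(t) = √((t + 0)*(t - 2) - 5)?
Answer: 3748/11 + 5*√3/11 ≈ 341.51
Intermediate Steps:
n(t) = √(-5 + t*(-2 + t)) (n(t) = √(t*(-2 + t) - 5) = √(-5 + t*(-2 + t)))
c(y, b) = (-5 + b)/(b + y)
c(5, n(-2)) - 1*(-342) = (-5 + √(-5 + (-2)² - 2*(-2)))/(√(-5 + (-2)² - 2*(-2)) + 5) - 1*(-342) = (-5 + √(-5 + 4 + 4))/(√(-5 + 4 + 4) + 5) + 342 = (-5 + √3)/(√3 + 5) + 342 = (-5 + √3)/(5 + √3) + 342 = 342 + (-5 + √3)/(5 + √3)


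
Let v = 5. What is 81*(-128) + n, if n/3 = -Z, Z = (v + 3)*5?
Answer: -10488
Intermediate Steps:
Z = 40 (Z = (5 + 3)*5 = 8*5 = 40)
n = -120 (n = 3*(-1*40) = 3*(-40) = -120)
81*(-128) + n = 81*(-128) - 120 = -10368 - 120 = -10488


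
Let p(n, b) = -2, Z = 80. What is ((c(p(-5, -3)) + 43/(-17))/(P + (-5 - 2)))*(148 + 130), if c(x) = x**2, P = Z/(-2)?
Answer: -6950/799 ≈ -8.6984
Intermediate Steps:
P = -40 (P = 80/(-2) = 80*(-1/2) = -40)
((c(p(-5, -3)) + 43/(-17))/(P + (-5 - 2)))*(148 + 130) = (((-2)**2 + 43/(-17))/(-40 + (-5 - 2)))*(148 + 130) = ((4 + 43*(-1/17))/(-40 - 7))*278 = ((4 - 43/17)/(-47))*278 = ((25/17)*(-1/47))*278 = -25/799*278 = -6950/799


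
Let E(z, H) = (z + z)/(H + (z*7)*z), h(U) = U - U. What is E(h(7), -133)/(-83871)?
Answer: 0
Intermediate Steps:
h(U) = 0
E(z, H) = 2*z/(H + 7*z²) (E(z, H) = (2*z)/(H + (7*z)*z) = (2*z)/(H + 7*z²) = 2*z/(H + 7*z²))
E(h(7), -133)/(-83871) = (2*0/(-133 + 7*0²))/(-83871) = (2*0/(-133 + 7*0))*(-1/83871) = (2*0/(-133 + 0))*(-1/83871) = (2*0/(-133))*(-1/83871) = (2*0*(-1/133))*(-1/83871) = 0*(-1/83871) = 0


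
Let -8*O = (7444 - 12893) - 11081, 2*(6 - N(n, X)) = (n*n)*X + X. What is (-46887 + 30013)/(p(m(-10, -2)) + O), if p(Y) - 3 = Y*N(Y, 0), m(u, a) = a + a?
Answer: -67496/8181 ≈ -8.2503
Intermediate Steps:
N(n, X) = 6 - X/2 - X*n²/2 (N(n, X) = 6 - ((n*n)*X + X)/2 = 6 - (n²*X + X)/2 = 6 - (X*n² + X)/2 = 6 - (X + X*n²)/2 = 6 + (-X/2 - X*n²/2) = 6 - X/2 - X*n²/2)
m(u, a) = 2*a
O = 8265/4 (O = -((7444 - 12893) - 11081)/8 = -(-5449 - 11081)/8 = -⅛*(-16530) = 8265/4 ≈ 2066.3)
p(Y) = 3 + 6*Y (p(Y) = 3 + Y*(6 - ½*0 - ½*0*Y²) = 3 + Y*(6 + 0 + 0) = 3 + Y*6 = 3 + 6*Y)
(-46887 + 30013)/(p(m(-10, -2)) + O) = (-46887 + 30013)/((3 + 6*(2*(-2))) + 8265/4) = -16874/((3 + 6*(-4)) + 8265/4) = -16874/((3 - 24) + 8265/4) = -16874/(-21 + 8265/4) = -16874/8181/4 = -16874*4/8181 = -67496/8181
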